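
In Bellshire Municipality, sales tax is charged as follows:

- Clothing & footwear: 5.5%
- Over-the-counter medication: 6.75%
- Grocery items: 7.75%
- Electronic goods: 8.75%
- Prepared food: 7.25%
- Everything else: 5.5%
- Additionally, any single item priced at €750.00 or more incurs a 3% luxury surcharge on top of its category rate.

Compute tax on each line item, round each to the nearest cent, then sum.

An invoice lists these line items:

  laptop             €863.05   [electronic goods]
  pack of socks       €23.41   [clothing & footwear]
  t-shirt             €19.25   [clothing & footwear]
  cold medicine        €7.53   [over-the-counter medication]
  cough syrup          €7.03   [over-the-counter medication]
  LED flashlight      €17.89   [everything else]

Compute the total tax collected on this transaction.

Laptop €863.05: electronic goods → 8.75% + 3% surcharge = 11.75% → €101.41
Pack of socks €23.41: clothing & footwear → 5.5% → €1.29
T-shirt €19.25: clothing & footwear → 5.5% → €1.06
Cold medicine €7.53: over-the-counter medication → 6.75% → €0.51
Cough syrup €7.03: over-the-counter medication → 6.75% → €0.47
LED flashlight €17.89: everything else → 5.5% → €0.98
Total tax = €101.41 + €1.29 + €1.06 + €0.51 + €0.47 + €0.98 = €105.72

€105.72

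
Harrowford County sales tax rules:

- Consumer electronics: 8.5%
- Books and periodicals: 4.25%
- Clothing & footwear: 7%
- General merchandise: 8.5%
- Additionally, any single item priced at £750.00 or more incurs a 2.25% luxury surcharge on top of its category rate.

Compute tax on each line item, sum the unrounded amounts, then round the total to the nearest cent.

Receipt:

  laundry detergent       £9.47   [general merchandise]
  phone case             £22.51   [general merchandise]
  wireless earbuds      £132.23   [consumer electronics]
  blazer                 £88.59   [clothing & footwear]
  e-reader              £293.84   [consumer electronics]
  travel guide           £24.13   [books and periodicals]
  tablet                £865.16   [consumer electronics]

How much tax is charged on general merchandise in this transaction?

Laundry detergent £9.47: general merchandise → 8.5% → £0.80495
Phone case £22.51: general merchandise → 8.5% → £1.91335
Tax on general merchandise: unrounded sum = £2.7183 → £2.72

£2.72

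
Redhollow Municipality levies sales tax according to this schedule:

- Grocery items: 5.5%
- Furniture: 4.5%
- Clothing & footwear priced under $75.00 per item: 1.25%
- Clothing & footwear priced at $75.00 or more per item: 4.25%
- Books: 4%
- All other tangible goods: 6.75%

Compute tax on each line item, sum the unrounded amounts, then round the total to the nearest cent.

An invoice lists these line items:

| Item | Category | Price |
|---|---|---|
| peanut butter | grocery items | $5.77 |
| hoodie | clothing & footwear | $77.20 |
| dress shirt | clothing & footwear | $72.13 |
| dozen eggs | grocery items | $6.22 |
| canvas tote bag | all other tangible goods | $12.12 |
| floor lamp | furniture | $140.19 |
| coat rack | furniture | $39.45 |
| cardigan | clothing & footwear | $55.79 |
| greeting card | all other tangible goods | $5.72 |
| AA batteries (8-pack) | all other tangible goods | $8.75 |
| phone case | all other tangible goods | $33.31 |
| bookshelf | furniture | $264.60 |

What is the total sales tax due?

$29.57

Peanut butter $5.77: grocery items → 5.5% → $0.31735
Hoodie $77.20: clothing & footwear, $75.00 or more → 4.25% → $3.281
Dress shirt $72.13: clothing & footwear, under $75.00 → 1.25% → $0.901625
Dozen eggs $6.22: grocery items → 5.5% → $0.3421
Canvas tote bag $12.12: all other tangible goods → 6.75% → $0.8181
Floor lamp $140.19: furniture → 4.5% → $6.30855
Coat rack $39.45: furniture → 4.5% → $1.77525
Cardigan $55.79: clothing & footwear, under $75.00 → 1.25% → $0.697375
Greeting card $5.72: all other tangible goods → 6.75% → $0.3861
AA batteries (8-pack) $8.75: all other tangible goods → 6.75% → $0.590625
Phone case $33.31: all other tangible goods → 6.75% → $2.248425
Bookshelf $264.60: furniture → 4.5% → $11.907
Unrounded tax sum = $29.5735 → $29.57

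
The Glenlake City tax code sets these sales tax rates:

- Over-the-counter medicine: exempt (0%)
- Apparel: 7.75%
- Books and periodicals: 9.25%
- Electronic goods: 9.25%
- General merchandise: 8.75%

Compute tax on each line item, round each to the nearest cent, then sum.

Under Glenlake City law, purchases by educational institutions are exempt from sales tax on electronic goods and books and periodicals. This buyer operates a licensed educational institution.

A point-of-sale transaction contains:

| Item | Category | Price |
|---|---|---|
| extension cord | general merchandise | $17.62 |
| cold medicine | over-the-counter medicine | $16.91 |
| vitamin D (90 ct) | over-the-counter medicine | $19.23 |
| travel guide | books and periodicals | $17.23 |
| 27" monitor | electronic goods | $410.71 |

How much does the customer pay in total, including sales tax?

$483.24

Extension cord $17.62: general merchandise → 8.75% → $1.54
Cold medicine $16.91: over-the-counter medicine → 0% → $0.00
Vitamin D (90 ct) $19.23: over-the-counter medicine → 0% → $0.00
Travel guide $17.23: books and periodicals, buyer-exempt → 0% → $0.00
27" monitor $410.71: electronic goods, buyer-exempt → 0% → $0.00
Subtotal = $481.70; tax = $1.54; total due = $483.24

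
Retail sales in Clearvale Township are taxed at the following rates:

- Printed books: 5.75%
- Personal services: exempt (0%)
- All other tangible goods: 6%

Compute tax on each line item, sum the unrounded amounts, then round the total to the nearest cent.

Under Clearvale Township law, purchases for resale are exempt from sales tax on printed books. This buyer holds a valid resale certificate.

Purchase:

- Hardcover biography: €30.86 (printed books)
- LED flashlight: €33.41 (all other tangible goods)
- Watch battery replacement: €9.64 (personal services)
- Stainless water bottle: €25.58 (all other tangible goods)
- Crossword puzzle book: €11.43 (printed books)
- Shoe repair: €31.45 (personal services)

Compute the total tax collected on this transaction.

Hardcover biography €30.86: printed books, buyer-exempt → 0% → €0.00
LED flashlight €33.41: all other tangible goods → 6% → €2.0046
Watch battery replacement €9.64: personal services → 0% → €0.00
Stainless water bottle €25.58: all other tangible goods → 6% → €1.5348
Crossword puzzle book €11.43: printed books, buyer-exempt → 0% → €0.00
Shoe repair €31.45: personal services → 0% → €0.00
Unrounded tax sum = €3.5394 → €3.54

€3.54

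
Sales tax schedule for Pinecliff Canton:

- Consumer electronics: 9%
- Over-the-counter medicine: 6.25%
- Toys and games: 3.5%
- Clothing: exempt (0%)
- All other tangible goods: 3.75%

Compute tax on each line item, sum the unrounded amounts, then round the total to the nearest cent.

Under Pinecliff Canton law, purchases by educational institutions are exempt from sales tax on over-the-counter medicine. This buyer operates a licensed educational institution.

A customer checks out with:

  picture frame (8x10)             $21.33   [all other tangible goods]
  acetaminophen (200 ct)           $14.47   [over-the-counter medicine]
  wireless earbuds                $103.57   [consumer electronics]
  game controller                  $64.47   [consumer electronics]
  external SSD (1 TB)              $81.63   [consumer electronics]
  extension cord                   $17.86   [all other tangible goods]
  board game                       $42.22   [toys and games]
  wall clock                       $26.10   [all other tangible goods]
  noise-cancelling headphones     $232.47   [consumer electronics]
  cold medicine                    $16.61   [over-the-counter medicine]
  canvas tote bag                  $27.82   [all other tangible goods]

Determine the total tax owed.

Picture frame (8x10) $21.33: all other tangible goods → 3.75% → $0.799875
Acetaminophen (200 ct) $14.47: over-the-counter medicine, buyer-exempt → 0% → $0.00
Wireless earbuds $103.57: consumer electronics → 9% → $9.3213
Game controller $64.47: consumer electronics → 9% → $5.8023
External SSD (1 TB) $81.63: consumer electronics → 9% → $7.3467
Extension cord $17.86: all other tangible goods → 3.75% → $0.66975
Board game $42.22: toys and games → 3.5% → $1.4777
Wall clock $26.10: all other tangible goods → 3.75% → $0.97875
Noise-cancelling headphones $232.47: consumer electronics → 9% → $20.9223
Cold medicine $16.61: over-the-counter medicine, buyer-exempt → 0% → $0.00
Canvas tote bag $27.82: all other tangible goods → 3.75% → $1.04325
Unrounded tax sum = $48.361925 → $48.36

$48.36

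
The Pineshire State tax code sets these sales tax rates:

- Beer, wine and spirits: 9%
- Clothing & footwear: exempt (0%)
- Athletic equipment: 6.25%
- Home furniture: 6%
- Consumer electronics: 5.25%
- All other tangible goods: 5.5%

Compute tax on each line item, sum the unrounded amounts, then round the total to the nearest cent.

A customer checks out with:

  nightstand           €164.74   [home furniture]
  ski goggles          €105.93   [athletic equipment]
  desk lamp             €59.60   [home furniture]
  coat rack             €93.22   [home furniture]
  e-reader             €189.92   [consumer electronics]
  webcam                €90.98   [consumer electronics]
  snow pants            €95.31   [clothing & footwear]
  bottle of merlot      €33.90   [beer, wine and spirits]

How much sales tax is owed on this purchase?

€43.47

Nightstand €164.74: home furniture → 6% → €9.8844
Ski goggles €105.93: athletic equipment → 6.25% → €6.620625
Desk lamp €59.60: home furniture → 6% → €3.576
Coat rack €93.22: home furniture → 6% → €5.5932
E-reader €189.92: consumer electronics → 5.25% → €9.9708
Webcam €90.98: consumer electronics → 5.25% → €4.77645
Snow pants €95.31: clothing & footwear → 0% → €0.00
Bottle of merlot €33.90: beer, wine and spirits → 9% → €3.051
Unrounded tax sum = €43.472475 → €43.47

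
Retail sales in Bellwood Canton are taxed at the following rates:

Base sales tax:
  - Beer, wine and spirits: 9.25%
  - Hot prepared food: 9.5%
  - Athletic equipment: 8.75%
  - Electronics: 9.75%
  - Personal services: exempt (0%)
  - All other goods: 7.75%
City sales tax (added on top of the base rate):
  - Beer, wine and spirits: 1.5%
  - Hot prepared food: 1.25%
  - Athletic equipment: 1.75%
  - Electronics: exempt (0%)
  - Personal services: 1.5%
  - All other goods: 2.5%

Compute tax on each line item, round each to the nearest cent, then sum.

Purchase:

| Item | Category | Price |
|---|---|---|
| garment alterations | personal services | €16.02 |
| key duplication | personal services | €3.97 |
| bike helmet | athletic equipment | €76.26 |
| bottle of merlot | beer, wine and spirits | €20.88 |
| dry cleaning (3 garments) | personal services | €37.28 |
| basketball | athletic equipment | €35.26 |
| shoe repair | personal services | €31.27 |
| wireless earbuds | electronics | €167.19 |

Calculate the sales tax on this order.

Garment alterations €16.02: personal services → 0% + 1.5% city = 1.5% → €0.24
Key duplication €3.97: personal services → 0% + 1.5% city = 1.5% → €0.06
Bike helmet €76.26: athletic equipment → 8.75% + 1.75% city = 10.5% → €8.01
Bottle of merlot €20.88: beer, wine and spirits → 9.25% + 1.5% city = 10.75% → €2.24
Dry cleaning (3 garments) €37.28: personal services → 0% + 1.5% city = 1.5% → €0.56
Basketball €35.26: athletic equipment → 8.75% + 1.75% city = 10.5% → €3.70
Shoe repair €31.27: personal services → 0% + 1.5% city = 1.5% → €0.47
Wireless earbuds €167.19: electronics → 9.75% + 0% city = 9.75% → €16.30
Total tax = €0.24 + €0.06 + €8.01 + €2.24 + €0.56 + €3.70 + €0.47 + €16.30 = €31.58

€31.58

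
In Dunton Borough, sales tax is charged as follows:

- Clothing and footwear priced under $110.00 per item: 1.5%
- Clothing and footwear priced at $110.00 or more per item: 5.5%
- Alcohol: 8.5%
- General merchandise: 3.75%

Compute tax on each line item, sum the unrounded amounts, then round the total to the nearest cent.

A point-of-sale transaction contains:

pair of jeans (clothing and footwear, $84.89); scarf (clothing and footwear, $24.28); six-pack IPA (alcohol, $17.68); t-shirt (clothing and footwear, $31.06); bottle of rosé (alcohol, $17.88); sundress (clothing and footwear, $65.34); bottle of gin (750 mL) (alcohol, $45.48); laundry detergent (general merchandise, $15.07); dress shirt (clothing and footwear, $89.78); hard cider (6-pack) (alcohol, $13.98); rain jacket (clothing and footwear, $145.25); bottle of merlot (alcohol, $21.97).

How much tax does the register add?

Pair of jeans $84.89: clothing and footwear, under $110.00 → 1.5% → $1.27335
Scarf $24.28: clothing and footwear, under $110.00 → 1.5% → $0.3642
Six-pack IPA $17.68: alcohol → 8.5% → $1.5028
T-shirt $31.06: clothing and footwear, under $110.00 → 1.5% → $0.4659
Bottle of rosé $17.88: alcohol → 8.5% → $1.5198
Sundress $65.34: clothing and footwear, under $110.00 → 1.5% → $0.9801
Bottle of gin (750 mL) $45.48: alcohol → 8.5% → $3.8658
Laundry detergent $15.07: general merchandise → 3.75% → $0.565125
Dress shirt $89.78: clothing and footwear, under $110.00 → 1.5% → $1.3467
Hard cider (6-pack) $13.98: alcohol → 8.5% → $1.1883
Rain jacket $145.25: clothing and footwear, $110.00 or more → 5.5% → $7.98875
Bottle of merlot $21.97: alcohol → 8.5% → $1.86745
Unrounded tax sum = $22.928275 → $22.93

$22.93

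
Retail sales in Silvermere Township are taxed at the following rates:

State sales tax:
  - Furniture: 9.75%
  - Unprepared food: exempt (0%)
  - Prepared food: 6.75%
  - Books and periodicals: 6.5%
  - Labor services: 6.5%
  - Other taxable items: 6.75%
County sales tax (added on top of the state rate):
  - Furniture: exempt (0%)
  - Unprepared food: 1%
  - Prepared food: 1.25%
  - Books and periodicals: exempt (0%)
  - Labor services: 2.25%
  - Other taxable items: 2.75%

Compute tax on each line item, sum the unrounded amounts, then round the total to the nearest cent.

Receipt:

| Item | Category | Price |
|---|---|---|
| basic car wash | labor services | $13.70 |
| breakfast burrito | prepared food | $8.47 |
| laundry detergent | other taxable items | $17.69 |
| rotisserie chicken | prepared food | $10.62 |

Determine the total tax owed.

$4.41

Basic car wash $13.70: labor services → 6.5% + 2.25% county = 8.75% → $1.19875
Breakfast burrito $8.47: prepared food → 6.75% + 1.25% county = 8% → $0.6776
Laundry detergent $17.69: other taxable items → 6.75% + 2.75% county = 9.5% → $1.68055
Rotisserie chicken $10.62: prepared food → 6.75% + 1.25% county = 8% → $0.8496
Unrounded tax sum = $4.4065 → $4.41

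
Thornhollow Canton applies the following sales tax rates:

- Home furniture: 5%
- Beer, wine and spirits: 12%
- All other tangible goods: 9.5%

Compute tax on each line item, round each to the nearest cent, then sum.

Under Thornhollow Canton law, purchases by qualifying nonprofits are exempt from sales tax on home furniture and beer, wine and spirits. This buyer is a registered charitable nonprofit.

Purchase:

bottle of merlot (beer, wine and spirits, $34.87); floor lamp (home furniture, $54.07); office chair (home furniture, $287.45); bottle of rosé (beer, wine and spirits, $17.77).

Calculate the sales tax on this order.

Bottle of merlot $34.87: beer, wine and spirits, buyer-exempt → 0% → $0.00
Floor lamp $54.07: home furniture, buyer-exempt → 0% → $0.00
Office chair $287.45: home furniture, buyer-exempt → 0% → $0.00
Bottle of rosé $17.77: beer, wine and spirits, buyer-exempt → 0% → $0.00
Total tax = $0.00

$0.00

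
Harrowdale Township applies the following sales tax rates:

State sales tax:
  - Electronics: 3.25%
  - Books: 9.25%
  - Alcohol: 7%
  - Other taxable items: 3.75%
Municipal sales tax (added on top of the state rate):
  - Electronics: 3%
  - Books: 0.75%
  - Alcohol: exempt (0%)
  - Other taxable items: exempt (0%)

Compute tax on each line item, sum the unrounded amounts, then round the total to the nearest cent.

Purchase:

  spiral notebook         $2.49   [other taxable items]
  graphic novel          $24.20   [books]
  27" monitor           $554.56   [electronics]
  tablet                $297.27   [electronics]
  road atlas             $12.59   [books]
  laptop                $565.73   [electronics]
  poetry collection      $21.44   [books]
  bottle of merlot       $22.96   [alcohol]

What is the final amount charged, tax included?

Spiral notebook $2.49: other taxable items → 3.75% + 0% municipal = 3.75% → $0.093375
Graphic novel $24.20: books → 9.25% + 0.75% municipal = 10% → $2.42
27" monitor $554.56: electronics → 3.25% + 3% municipal = 6.25% → $34.66
Tablet $297.27: electronics → 3.25% + 3% municipal = 6.25% → $18.579375
Road atlas $12.59: books → 9.25% + 0.75% municipal = 10% → $1.259
Laptop $565.73: electronics → 3.25% + 3% municipal = 6.25% → $35.358125
Poetry collection $21.44: books → 9.25% + 0.75% municipal = 10% → $2.144
Bottle of merlot $22.96: alcohol → 7% + 0% municipal = 7% → $1.6072
Subtotal = $1501.24; unrounded tax = $96.121075 → $96.12; total due = $1597.36

$1597.36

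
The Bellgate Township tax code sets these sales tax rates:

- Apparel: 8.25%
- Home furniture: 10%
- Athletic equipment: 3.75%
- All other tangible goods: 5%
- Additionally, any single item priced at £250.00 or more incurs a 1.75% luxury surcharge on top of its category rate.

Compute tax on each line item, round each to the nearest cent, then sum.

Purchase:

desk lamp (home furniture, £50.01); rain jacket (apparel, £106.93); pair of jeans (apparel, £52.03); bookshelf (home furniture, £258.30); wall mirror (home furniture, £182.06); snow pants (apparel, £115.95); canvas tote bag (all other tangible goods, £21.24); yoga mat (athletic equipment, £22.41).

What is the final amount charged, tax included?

Desk lamp £50.01: home furniture → 10% → £5.00
Rain jacket £106.93: apparel → 8.25% → £8.82
Pair of jeans £52.03: apparel → 8.25% → £4.29
Bookshelf £258.30: home furniture → 10% + 1.75% surcharge = 11.75% → £30.35
Wall mirror £182.06: home furniture → 10% → £18.21
Snow pants £115.95: apparel → 8.25% → £9.57
Canvas tote bag £21.24: all other tangible goods → 5% → £1.06
Yoga mat £22.41: athletic equipment → 3.75% → £0.84
Subtotal = £808.93; tax = £78.14; total due = £887.07

£887.07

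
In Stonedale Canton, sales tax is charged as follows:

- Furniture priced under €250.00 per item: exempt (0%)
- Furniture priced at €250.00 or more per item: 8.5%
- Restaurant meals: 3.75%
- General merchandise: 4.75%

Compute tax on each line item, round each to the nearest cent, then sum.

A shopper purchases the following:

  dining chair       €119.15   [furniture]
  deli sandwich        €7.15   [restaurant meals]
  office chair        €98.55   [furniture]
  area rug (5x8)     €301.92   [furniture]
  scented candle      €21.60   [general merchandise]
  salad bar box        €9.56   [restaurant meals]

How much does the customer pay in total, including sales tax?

€585.25

Dining chair €119.15: furniture, under €250.00 → 0% → €0.00
Deli sandwich €7.15: restaurant meals → 3.75% → €0.27
Office chair €98.55: furniture, under €250.00 → 0% → €0.00
Area rug (5x8) €301.92: furniture, €250.00 or more → 8.5% → €25.66
Scented candle €21.60: general merchandise → 4.75% → €1.03
Salad bar box €9.56: restaurant meals → 3.75% → €0.36
Subtotal = €557.93; tax = €27.32; total due = €585.25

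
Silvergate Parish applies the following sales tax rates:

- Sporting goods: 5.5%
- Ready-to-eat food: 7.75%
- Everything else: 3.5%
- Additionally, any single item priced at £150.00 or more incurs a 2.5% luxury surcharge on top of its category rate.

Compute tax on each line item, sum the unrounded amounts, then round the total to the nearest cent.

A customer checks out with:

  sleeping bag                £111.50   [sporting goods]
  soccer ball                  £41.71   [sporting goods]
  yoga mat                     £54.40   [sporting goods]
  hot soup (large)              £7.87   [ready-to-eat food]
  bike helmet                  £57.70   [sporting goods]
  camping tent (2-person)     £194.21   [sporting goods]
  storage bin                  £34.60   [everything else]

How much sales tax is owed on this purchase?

Sleeping bag £111.50: sporting goods → 5.5% → £6.1325
Soccer ball £41.71: sporting goods → 5.5% → £2.29405
Yoga mat £54.40: sporting goods → 5.5% → £2.992
Hot soup (large) £7.87: ready-to-eat food → 7.75% → £0.609925
Bike helmet £57.70: sporting goods → 5.5% → £3.1735
Camping tent (2-person) £194.21: sporting goods → 5.5% + 2.5% surcharge = 8% → £15.5368
Storage bin £34.60: everything else → 3.5% → £1.211
Unrounded tax sum = £31.949775 → £31.95

£31.95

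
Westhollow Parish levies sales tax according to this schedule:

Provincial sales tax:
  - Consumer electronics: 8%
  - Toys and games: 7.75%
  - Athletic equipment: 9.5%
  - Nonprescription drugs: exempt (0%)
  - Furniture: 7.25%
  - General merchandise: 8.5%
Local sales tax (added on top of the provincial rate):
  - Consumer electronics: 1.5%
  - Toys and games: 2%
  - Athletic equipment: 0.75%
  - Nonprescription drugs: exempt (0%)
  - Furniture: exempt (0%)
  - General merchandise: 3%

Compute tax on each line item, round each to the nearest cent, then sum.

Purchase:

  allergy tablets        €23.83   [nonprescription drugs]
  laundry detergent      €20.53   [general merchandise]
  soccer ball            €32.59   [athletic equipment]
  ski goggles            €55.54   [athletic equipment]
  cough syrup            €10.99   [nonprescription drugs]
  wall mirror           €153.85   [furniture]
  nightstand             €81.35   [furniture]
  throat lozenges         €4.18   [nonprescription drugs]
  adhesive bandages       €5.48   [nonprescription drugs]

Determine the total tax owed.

Allergy tablets €23.83: nonprescription drugs → 0% + 0% local = 0% → €0.00
Laundry detergent €20.53: general merchandise → 8.5% + 3% local = 11.5% → €2.36
Soccer ball €32.59: athletic equipment → 9.5% + 0.75% local = 10.25% → €3.34
Ski goggles €55.54: athletic equipment → 9.5% + 0.75% local = 10.25% → €5.69
Cough syrup €10.99: nonprescription drugs → 0% + 0% local = 0% → €0.00
Wall mirror €153.85: furniture → 7.25% + 0% local = 7.25% → €11.15
Nightstand €81.35: furniture → 7.25% + 0% local = 7.25% → €5.90
Throat lozenges €4.18: nonprescription drugs → 0% + 0% local = 0% → €0.00
Adhesive bandages €5.48: nonprescription drugs → 0% + 0% local = 0% → €0.00
Total tax = €2.36 + €3.34 + €5.69 + €11.15 + €5.90 = €28.44

€28.44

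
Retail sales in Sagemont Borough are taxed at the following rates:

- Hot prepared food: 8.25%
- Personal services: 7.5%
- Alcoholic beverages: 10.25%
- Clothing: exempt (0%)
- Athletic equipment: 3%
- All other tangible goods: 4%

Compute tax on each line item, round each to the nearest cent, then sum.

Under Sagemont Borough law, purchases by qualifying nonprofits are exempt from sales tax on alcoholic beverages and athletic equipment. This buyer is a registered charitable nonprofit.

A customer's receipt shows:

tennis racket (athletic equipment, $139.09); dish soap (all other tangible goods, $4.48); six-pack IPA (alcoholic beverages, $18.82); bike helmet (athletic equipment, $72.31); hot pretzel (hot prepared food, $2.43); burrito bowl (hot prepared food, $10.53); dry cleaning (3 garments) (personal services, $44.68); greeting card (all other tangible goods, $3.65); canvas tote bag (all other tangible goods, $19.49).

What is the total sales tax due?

Tennis racket $139.09: athletic equipment, buyer-exempt → 0% → $0.00
Dish soap $4.48: all other tangible goods → 4% → $0.18
Six-pack IPA $18.82: alcoholic beverages, buyer-exempt → 0% → $0.00
Bike helmet $72.31: athletic equipment, buyer-exempt → 0% → $0.00
Hot pretzel $2.43: hot prepared food → 8.25% → $0.20
Burrito bowl $10.53: hot prepared food → 8.25% → $0.87
Dry cleaning (3 garments) $44.68: personal services → 7.5% → $3.35
Greeting card $3.65: all other tangible goods → 4% → $0.15
Canvas tote bag $19.49: all other tangible goods → 4% → $0.78
Total tax = $0.18 + $0.20 + $0.87 + $3.35 + $0.15 + $0.78 = $5.53

$5.53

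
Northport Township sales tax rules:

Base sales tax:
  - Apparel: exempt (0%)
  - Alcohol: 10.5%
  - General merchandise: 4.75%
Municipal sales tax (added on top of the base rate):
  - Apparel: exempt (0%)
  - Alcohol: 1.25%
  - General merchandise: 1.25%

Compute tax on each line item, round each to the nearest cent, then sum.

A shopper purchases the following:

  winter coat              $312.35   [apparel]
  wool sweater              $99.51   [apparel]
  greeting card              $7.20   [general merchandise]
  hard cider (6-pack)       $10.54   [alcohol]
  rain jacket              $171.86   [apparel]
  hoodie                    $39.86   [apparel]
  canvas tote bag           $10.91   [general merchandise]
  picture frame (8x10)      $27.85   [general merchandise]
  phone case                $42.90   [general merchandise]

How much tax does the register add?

Winter coat $312.35: apparel → 0% + 0% municipal = 0% → $0.00
Wool sweater $99.51: apparel → 0% + 0% municipal = 0% → $0.00
Greeting card $7.20: general merchandise → 4.75% + 1.25% municipal = 6% → $0.43
Hard cider (6-pack) $10.54: alcohol → 10.5% + 1.25% municipal = 11.75% → $1.24
Rain jacket $171.86: apparel → 0% + 0% municipal = 0% → $0.00
Hoodie $39.86: apparel → 0% + 0% municipal = 0% → $0.00
Canvas tote bag $10.91: general merchandise → 4.75% + 1.25% municipal = 6% → $0.65
Picture frame (8x10) $27.85: general merchandise → 4.75% + 1.25% municipal = 6% → $1.67
Phone case $42.90: general merchandise → 4.75% + 1.25% municipal = 6% → $2.57
Total tax = $0.43 + $1.24 + $0.65 + $1.67 + $2.57 = $6.56

$6.56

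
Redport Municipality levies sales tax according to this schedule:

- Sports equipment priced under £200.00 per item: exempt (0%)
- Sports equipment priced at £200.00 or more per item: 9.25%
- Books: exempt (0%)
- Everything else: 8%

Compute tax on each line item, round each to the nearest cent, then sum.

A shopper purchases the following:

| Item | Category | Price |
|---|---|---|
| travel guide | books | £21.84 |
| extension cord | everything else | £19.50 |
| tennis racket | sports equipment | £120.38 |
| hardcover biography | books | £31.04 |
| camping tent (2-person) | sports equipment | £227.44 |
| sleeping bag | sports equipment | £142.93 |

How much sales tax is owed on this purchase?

Travel guide £21.84: books → 0% → £0.00
Extension cord £19.50: everything else → 8% → £1.56
Tennis racket £120.38: sports equipment, under £200.00 → 0% → £0.00
Hardcover biography £31.04: books → 0% → £0.00
Camping tent (2-person) £227.44: sports equipment, £200.00 or more → 9.25% → £21.04
Sleeping bag £142.93: sports equipment, under £200.00 → 0% → £0.00
Total tax = £1.56 + £21.04 = £22.60

£22.60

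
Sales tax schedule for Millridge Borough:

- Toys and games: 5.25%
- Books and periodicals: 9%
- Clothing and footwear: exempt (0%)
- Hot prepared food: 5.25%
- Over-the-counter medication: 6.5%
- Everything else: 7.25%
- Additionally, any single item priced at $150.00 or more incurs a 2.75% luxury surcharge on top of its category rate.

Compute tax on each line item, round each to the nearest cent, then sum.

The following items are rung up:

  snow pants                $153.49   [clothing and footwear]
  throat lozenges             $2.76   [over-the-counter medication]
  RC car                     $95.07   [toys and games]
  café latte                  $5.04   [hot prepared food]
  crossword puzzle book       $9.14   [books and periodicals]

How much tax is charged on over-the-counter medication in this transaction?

Throat lozenges $2.76: over-the-counter medication → 6.5% → $0.18
Tax on over-the-counter medication = $0.18

$0.18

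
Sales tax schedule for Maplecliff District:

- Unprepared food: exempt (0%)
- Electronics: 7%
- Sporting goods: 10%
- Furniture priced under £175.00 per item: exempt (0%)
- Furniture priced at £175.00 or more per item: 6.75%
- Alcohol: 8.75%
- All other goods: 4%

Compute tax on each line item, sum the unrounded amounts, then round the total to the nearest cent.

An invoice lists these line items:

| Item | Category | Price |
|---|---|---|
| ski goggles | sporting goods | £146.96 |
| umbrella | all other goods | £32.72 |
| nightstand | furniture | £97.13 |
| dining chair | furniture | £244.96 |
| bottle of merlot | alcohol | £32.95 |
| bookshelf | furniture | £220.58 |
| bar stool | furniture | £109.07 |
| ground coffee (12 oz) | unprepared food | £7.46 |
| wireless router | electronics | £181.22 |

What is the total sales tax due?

Ski goggles £146.96: sporting goods → 10% → £14.696
Umbrella £32.72: all other goods → 4% → £1.3088
Nightstand £97.13: furniture, under £175.00 → 0% → £0.00
Dining chair £244.96: furniture, £175.00 or more → 6.75% → £16.5348
Bottle of merlot £32.95: alcohol → 8.75% → £2.883125
Bookshelf £220.58: furniture, £175.00 or more → 6.75% → £14.88915
Bar stool £109.07: furniture, under £175.00 → 0% → £0.00
Ground coffee (12 oz) £7.46: unprepared food → 0% → £0.00
Wireless router £181.22: electronics → 7% → £12.6854
Unrounded tax sum = £62.997275 → £63.00

£63.00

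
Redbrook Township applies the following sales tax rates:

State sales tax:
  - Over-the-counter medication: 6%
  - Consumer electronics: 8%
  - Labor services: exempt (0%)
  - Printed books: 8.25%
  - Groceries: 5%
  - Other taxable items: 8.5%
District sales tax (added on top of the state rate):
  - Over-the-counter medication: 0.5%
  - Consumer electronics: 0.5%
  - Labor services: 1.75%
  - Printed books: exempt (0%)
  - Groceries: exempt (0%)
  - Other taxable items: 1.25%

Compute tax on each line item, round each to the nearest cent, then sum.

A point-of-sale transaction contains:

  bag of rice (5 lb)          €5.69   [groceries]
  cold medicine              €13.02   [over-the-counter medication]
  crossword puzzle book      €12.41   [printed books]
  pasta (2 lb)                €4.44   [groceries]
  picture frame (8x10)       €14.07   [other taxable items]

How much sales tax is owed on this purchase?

€3.74

Bag of rice (5 lb) €5.69: groceries → 5% + 0% district = 5% → €0.28
Cold medicine €13.02: over-the-counter medication → 6% + 0.5% district = 6.5% → €0.85
Crossword puzzle book €12.41: printed books → 8.25% + 0% district = 8.25% → €1.02
Pasta (2 lb) €4.44: groceries → 5% + 0% district = 5% → €0.22
Picture frame (8x10) €14.07: other taxable items → 8.5% + 1.25% district = 9.75% → €1.37
Total tax = €0.28 + €0.85 + €1.02 + €0.22 + €1.37 = €3.74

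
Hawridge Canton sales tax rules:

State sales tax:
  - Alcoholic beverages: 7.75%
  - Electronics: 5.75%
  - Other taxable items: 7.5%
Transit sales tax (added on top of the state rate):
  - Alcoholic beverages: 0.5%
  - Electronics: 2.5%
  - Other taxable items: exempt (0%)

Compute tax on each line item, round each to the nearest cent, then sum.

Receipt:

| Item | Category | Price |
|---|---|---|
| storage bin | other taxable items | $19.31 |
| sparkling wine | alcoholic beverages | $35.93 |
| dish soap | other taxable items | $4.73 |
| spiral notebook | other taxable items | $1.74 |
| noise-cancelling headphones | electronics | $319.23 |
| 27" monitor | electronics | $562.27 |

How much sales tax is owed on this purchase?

Storage bin $19.31: other taxable items → 7.5% + 0% transit = 7.5% → $1.45
Sparkling wine $35.93: alcoholic beverages → 7.75% + 0.5% transit = 8.25% → $2.96
Dish soap $4.73: other taxable items → 7.5% + 0% transit = 7.5% → $0.35
Spiral notebook $1.74: other taxable items → 7.5% + 0% transit = 7.5% → $0.13
Noise-cancelling headphones $319.23: electronics → 5.75% + 2.5% transit = 8.25% → $26.34
27" monitor $562.27: electronics → 5.75% + 2.5% transit = 8.25% → $46.39
Total tax = $1.45 + $2.96 + $0.35 + $0.13 + $26.34 + $46.39 = $77.62

$77.62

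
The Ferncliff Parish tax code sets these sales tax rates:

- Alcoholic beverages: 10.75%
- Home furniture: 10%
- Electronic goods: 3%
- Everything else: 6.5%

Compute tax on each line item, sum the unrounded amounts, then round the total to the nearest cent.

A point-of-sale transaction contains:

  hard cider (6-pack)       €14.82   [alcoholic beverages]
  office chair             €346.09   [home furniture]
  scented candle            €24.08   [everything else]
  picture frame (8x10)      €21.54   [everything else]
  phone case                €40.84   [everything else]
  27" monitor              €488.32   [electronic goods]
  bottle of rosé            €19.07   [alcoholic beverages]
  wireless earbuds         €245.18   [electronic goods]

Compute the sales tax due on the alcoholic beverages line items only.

Hard cider (6-pack) €14.82: alcoholic beverages → 10.75% → €1.59315
Bottle of rosé €19.07: alcoholic beverages → 10.75% → €2.050025
Tax on alcoholic beverages: unrounded sum = €3.643175 → €3.64

€3.64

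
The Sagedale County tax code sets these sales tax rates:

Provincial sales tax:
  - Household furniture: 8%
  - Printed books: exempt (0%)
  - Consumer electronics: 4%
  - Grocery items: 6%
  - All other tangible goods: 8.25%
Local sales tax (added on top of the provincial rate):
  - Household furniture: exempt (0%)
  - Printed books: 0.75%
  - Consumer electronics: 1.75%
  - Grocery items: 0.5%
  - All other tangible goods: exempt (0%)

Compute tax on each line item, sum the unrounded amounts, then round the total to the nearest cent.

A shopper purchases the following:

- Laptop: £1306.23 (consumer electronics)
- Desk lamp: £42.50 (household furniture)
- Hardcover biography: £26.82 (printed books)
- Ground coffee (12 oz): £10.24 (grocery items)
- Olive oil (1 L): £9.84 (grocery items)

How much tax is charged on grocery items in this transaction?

£1.31

Ground coffee (12 oz) £10.24: grocery items → 6% + 0.5% local = 6.5% → £0.6656
Olive oil (1 L) £9.84: grocery items → 6% + 0.5% local = 6.5% → £0.6396
Tax on grocery items: unrounded sum = £1.3052 → £1.31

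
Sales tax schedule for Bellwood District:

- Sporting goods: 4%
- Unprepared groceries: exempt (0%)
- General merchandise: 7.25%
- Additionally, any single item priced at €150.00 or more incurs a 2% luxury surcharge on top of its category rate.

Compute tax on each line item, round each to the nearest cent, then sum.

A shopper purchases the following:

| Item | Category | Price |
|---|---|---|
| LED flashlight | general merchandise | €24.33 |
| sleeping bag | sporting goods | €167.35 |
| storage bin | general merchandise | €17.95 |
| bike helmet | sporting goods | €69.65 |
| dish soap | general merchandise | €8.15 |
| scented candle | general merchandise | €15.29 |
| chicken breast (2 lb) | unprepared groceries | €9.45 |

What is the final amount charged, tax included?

€329.76

LED flashlight €24.33: general merchandise → 7.25% → €1.76
Sleeping bag €167.35: sporting goods → 4% + 2% surcharge = 6% → €10.04
Storage bin €17.95: general merchandise → 7.25% → €1.30
Bike helmet €69.65: sporting goods → 4% → €2.79
Dish soap €8.15: general merchandise → 7.25% → €0.59
Scented candle €15.29: general merchandise → 7.25% → €1.11
Chicken breast (2 lb) €9.45: unprepared groceries → 0% → €0.00
Subtotal = €312.17; tax = €17.59; total due = €329.76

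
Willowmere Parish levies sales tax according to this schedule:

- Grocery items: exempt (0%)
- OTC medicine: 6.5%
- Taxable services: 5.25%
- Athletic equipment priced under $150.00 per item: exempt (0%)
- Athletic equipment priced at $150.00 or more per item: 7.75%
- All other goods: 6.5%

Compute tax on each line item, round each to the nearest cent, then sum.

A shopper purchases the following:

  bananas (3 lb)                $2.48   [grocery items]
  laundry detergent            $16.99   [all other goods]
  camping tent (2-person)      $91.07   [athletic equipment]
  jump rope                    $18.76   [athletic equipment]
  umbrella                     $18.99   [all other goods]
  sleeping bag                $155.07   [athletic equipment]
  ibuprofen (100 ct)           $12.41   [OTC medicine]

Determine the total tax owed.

Bananas (3 lb) $2.48: grocery items → 0% → $0.00
Laundry detergent $16.99: all other goods → 6.5% → $1.10
Camping tent (2-person) $91.07: athletic equipment, under $150.00 → 0% → $0.00
Jump rope $18.76: athletic equipment, under $150.00 → 0% → $0.00
Umbrella $18.99: all other goods → 6.5% → $1.23
Sleeping bag $155.07: athletic equipment, $150.00 or more → 7.75% → $12.02
Ibuprofen (100 ct) $12.41: OTC medicine → 6.5% → $0.81
Total tax = $1.10 + $1.23 + $12.02 + $0.81 = $15.16

$15.16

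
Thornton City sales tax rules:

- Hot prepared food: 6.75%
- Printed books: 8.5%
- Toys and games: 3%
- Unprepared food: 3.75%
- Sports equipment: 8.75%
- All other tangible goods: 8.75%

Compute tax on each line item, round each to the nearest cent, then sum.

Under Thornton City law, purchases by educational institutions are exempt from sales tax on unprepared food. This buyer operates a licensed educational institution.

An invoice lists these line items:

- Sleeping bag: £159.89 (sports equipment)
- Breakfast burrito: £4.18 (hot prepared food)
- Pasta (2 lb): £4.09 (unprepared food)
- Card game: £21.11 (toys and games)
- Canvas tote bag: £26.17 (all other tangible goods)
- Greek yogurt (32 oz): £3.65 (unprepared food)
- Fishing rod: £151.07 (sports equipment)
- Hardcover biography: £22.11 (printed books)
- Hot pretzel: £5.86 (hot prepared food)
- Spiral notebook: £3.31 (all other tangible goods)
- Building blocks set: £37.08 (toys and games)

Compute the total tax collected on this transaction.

Sleeping bag £159.89: sports equipment → 8.75% → £13.99
Breakfast burrito £4.18: hot prepared food → 6.75% → £0.28
Pasta (2 lb) £4.09: unprepared food, buyer-exempt → 0% → £0.00
Card game £21.11: toys and games → 3% → £0.63
Canvas tote bag £26.17: all other tangible goods → 8.75% → £2.29
Greek yogurt (32 oz) £3.65: unprepared food, buyer-exempt → 0% → £0.00
Fishing rod £151.07: sports equipment → 8.75% → £13.22
Hardcover biography £22.11: printed books → 8.5% → £1.88
Hot pretzel £5.86: hot prepared food → 6.75% → £0.40
Spiral notebook £3.31: all other tangible goods → 8.75% → £0.29
Building blocks set £37.08: toys and games → 3% → £1.11
Total tax = £13.99 + £0.28 + £0.63 + £2.29 + £13.22 + £1.88 + £0.40 + £0.29 + £1.11 = £34.09

£34.09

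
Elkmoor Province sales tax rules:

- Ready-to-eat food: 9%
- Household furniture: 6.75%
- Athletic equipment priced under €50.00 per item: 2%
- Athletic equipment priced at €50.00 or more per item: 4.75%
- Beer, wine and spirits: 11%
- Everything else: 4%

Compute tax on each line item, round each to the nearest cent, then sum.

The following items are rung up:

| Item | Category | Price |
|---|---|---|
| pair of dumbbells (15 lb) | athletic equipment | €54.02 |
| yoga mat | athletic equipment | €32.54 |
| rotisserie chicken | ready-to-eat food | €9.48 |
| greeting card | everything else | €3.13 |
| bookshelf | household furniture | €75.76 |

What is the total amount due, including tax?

€184.24

Pair of dumbbells (15 lb) €54.02: athletic equipment, €50.00 or more → 4.75% → €2.57
Yoga mat €32.54: athletic equipment, under €50.00 → 2% → €0.65
Rotisserie chicken €9.48: ready-to-eat food → 9% → €0.85
Greeting card €3.13: everything else → 4% → €0.13
Bookshelf €75.76: household furniture → 6.75% → €5.11
Subtotal = €174.93; tax = €9.31; total due = €184.24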